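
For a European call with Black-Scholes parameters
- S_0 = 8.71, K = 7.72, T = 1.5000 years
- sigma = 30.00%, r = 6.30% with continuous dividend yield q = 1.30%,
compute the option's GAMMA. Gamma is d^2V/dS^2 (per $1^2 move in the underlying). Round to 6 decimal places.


Answer: Gamma = 0.094594

Derivation:
d1 = 0.7162237975; d2 = 0.3488003361
phi(d1) = 0.3086872047; exp(-qT) = 0.9806888952; exp(-rT) = 0.9098277346
Gamma = exp(-qT) * phi(d1) / (S * sigma * sqrt(T)) = 0.9806888952 * 0.3086872047 / (8.7100 * 0.3000 * 1.2247448714) = 0.094594


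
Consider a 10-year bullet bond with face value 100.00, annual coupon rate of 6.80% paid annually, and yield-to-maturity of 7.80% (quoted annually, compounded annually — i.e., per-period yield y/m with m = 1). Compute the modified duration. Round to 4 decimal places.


Coupon per period c = face * coupon_rate / m = 6.800000
Periods per year m = 1; per-period yield y/m = 0.078000
Number of cashflows N = 10
Cashflows (t years, CF_t, discount factor 1/(1+y/m)^(m*t), PV):
  t = 1.0000: CF_t = 6.800000, DF = 0.927644, PV = 6.307978
  t = 2.0000: CF_t = 6.800000, DF = 0.860523, PV = 5.851556
  t = 3.0000: CF_t = 6.800000, DF = 0.798259, PV = 5.428160
  t = 4.0000: CF_t = 6.800000, DF = 0.740500, PV = 5.035399
  t = 5.0000: CF_t = 6.800000, DF = 0.686920, PV = 4.671056
  t = 6.0000: CF_t = 6.800000, DF = 0.637217, PV = 4.333076
  t = 7.0000: CF_t = 6.800000, DF = 0.591111, PV = 4.019551
  t = 8.0000: CF_t = 6.800000, DF = 0.548340, PV = 3.728712
  t = 9.0000: CF_t = 6.800000, DF = 0.508664, PV = 3.458916
  t = 10.0000: CF_t = 106.800000, DF = 0.471859, PV = 50.394558
Price P = sum_t PV_t = 93.228964
First compute Macaulay numerator sum_t t * PV_t:
  t * PV_t at t = 1.0000: 6.307978
  t * PV_t at t = 2.0000: 11.703113
  t * PV_t at t = 3.0000: 16.284480
  t * PV_t at t = 4.0000: 20.141595
  t * PV_t at t = 5.0000: 23.355282
  t * PV_t at t = 6.0000: 25.998458
  t * PV_t at t = 7.0000: 28.136860
  t * PV_t at t = 8.0000: 29.829695
  t * PV_t at t = 9.0000: 31.130248
  t * PV_t at t = 10.0000: 503.945584
Macaulay duration D = 696.833292 / 93.228964 = 7.474429
Modified duration = D / (1 + y/m) = 7.474429 / (1 + 0.078000) = 6.933608

Answer: Modified duration = 6.9336


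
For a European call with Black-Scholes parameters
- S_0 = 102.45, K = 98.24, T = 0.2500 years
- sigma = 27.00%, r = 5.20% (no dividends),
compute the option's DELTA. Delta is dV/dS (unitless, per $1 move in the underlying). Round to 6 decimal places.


Answer: Delta = 0.682472

Derivation:
d1 = 0.4746215577; d2 = 0.3396215577
phi(d1) = 0.3564464201; exp(-qT) = 1.0000000000; exp(-rT) = 0.9870841350
N(d1) = 0.6824716311
Delta = exp(-qT) * N(d1) = 1.0000000000 * 0.6824716311 = 0.682472


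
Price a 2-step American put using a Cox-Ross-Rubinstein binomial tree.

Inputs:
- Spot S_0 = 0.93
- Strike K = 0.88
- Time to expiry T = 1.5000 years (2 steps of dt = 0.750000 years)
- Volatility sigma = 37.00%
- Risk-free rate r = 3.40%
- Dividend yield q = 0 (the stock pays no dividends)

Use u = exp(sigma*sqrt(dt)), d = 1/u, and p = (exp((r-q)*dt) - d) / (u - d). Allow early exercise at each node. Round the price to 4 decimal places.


Answer: Price = V(0,0) = 0.1080

Derivation:
dt = T/N = 0.750000
u = exp(sigma*sqrt(dt)) = 1.377719; d = 1/u = 0.725837
p = (exp((r-q)*dt) - d) / (u - d) = 0.460192
Discount per step: exp(-r*dt) = 0.974822
Stock lattice S(k, i) with i counting down-moves:
  k=0: S(0,0) = 0.9300
  k=1: S(1,0) = 1.2813; S(1,1) = 0.6750
  k=2: S(2,0) = 1.7652; S(2,1) = 0.9300; S(2,2) = 0.4900
Terminal payoffs V(N, i) = max(K - S_T, 0):
  V(2,0) = 0.000000; V(2,1) = 0.000000; V(2,2) = 0.390039
Backward induction: V(k, i) = exp(-r*dt) * [p * V(k+1, i) + (1-p) * V(k+1, i+1)]; then take max(V_cont, immediate exercise) for American.
  V(1,0) = exp(-r*dt) * [p*0.000000 + (1-p)*0.000000] = 0.000000; exercise = 0.000000; V(1,0) = max -> 0.000000
  V(1,1) = exp(-r*dt) * [p*0.000000 + (1-p)*0.390039] = 0.205245; exercise = 0.204971; V(1,1) = max -> 0.205245
  V(0,0) = exp(-r*dt) * [p*0.000000 + (1-p)*0.205245] = 0.108004; exercise = 0.000000; V(0,0) = max -> 0.108004


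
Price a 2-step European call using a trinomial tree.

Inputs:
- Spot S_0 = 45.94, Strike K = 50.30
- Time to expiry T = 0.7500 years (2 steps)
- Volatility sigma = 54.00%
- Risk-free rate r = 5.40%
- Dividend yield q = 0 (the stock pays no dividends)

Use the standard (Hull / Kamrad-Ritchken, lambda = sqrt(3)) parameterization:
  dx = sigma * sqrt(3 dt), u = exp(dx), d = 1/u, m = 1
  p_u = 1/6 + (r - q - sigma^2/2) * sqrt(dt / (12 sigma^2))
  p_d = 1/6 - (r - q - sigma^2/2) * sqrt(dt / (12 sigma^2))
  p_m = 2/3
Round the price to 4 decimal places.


Answer: Price = V(0,0) = 7.1375

Derivation:
dt = T/N = 0.375000; dx = sigma*sqrt(3*dt) = 0.572756
u = exp(dx) = 1.773148; d = 1/u = 0.563969
p_u = 0.136615, p_m = 0.666667, p_d = 0.196719
Discount per step: exp(-r*dt) = 0.979954
Stock lattice S(k, j) with j the centered position index:
  k=0: S(0,+0) = 45.9400
  k=1: S(1,-1) = 25.9087; S(1,+0) = 45.9400; S(1,+1) = 81.4584
  k=2: S(2,-2) = 14.6117; S(2,-1) = 25.9087; S(2,+0) = 45.9400; S(2,+1) = 81.4584; S(2,+2) = 144.4378
Terminal payoffs V(N, j) = max(S_T - K, 0):
  V(2,-2) = 0.000000; V(2,-1) = 0.000000; V(2,+0) = 0.000000; V(2,+1) = 31.158419; V(2,+2) = 94.137831
Backward induction: V(k, j) = exp(-r*dt) * [p_u * V(k+1, j+1) + p_m * V(k+1, j) + p_d * V(k+1, j-1)]
  V(1,-1) = exp(-r*dt) * [p_u*0.000000 + p_m*0.000000 + p_d*0.000000] = 0.000000
  V(1,+0) = exp(-r*dt) * [p_u*31.158419 + p_m*0.000000 + p_d*0.000000] = 4.171365
  V(1,+1) = exp(-r*dt) * [p_u*94.137831 + p_m*31.158419 + p_d*0.000000] = 32.958668
  V(0,+0) = exp(-r*dt) * [p_u*32.958668 + p_m*4.171365 + p_d*0.000000] = 7.137537


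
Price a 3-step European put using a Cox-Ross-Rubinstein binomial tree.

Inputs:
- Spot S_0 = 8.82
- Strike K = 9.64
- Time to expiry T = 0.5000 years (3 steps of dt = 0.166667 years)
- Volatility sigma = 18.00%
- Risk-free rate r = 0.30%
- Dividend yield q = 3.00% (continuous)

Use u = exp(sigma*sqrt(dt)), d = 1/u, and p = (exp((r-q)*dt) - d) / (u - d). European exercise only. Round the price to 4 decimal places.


Answer: Price = V(0,0) = 1.0611

Derivation:
dt = T/N = 0.166667
u = exp(sigma*sqrt(dt)) = 1.076252; d = 1/u = 0.929150
p = (exp((r-q)*dt) - d) / (u - d) = 0.451115
Discount per step: exp(-r*dt) = 0.999500
Stock lattice S(k, i) with i counting down-moves:
  k=0: S(0,0) = 8.8200
  k=1: S(1,0) = 9.4925; S(1,1) = 8.1951
  k=2: S(2,0) = 10.2164; S(2,1) = 8.8200; S(2,2) = 7.6145
  k=3: S(3,0) = 10.9954; S(3,1) = 9.4925; S(3,2) = 8.1951; S(3,3) = 7.0750
Terminal payoffs V(N, i) = max(K - S_T, 0):
  V(3,0) = 0.000000; V(3,1) = 0.147457; V(3,2) = 1.444894; V(3,3) = 2.564998
Backward induction: V(k, i) = exp(-r*dt) * [p * V(k+1, i) + (1-p) * V(k+1, i+1)].
  V(2,0) = exp(-r*dt) * [p*0.000000 + (1-p)*0.147457] = 0.080896
  V(2,1) = exp(-r*dt) * [p*0.147457 + (1-p)*1.444894] = 0.859171
  V(2,2) = exp(-r*dt) * [p*1.444894 + (1-p)*2.564998] = 2.058673
  V(1,0) = exp(-r*dt) * [p*0.080896 + (1-p)*0.859171] = 0.507826
  V(1,1) = exp(-r*dt) * [p*0.859171 + (1-p)*2.058673] = 1.516801
  V(0,0) = exp(-r*dt) * [p*0.507826 + (1-p)*1.516801] = 1.061107


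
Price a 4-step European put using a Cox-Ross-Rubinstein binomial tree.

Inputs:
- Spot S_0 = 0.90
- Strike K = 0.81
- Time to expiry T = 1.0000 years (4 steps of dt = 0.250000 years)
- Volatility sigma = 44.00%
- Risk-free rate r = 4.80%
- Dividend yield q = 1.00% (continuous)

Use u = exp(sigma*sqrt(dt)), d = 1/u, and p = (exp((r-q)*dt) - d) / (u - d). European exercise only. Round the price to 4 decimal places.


dt = T/N = 0.250000
u = exp(sigma*sqrt(dt)) = 1.246077; d = 1/u = 0.802519
p = (exp((r-q)*dt) - d) / (u - d) = 0.466741
Discount per step: exp(-r*dt) = 0.988072
Stock lattice S(k, i) with i counting down-moves:
  k=0: S(0,0) = 0.9000
  k=1: S(1,0) = 1.1215; S(1,1) = 0.7223
  k=2: S(2,0) = 1.3974; S(2,1) = 0.9000; S(2,2) = 0.5796
  k=3: S(3,0) = 1.7413; S(3,1) = 1.1215; S(3,2) = 0.7223; S(3,3) = 0.4652
  k=4: S(4,0) = 2.1698; S(4,1) = 1.3974; S(4,2) = 0.9000; S(4,3) = 0.5796; S(4,4) = 0.3733
Terminal payoffs V(N, i) = max(K - S_T, 0):
  V(4,0) = 0.000000; V(4,1) = 0.000000; V(4,2) = 0.000000; V(4,3) = 0.230367; V(4,4) = 0.436695
Backward induction: V(k, i) = exp(-r*dt) * [p * V(k+1, i) + (1-p) * V(k+1, i+1)].
  V(3,0) = exp(-r*dt) * [p*0.000000 + (1-p)*0.000000] = 0.000000
  V(3,1) = exp(-r*dt) * [p*0.000000 + (1-p)*0.000000] = 0.000000
  V(3,2) = exp(-r*dt) * [p*0.000000 + (1-p)*0.230367] = 0.121380
  V(3,3) = exp(-r*dt) * [p*0.230367 + (1-p)*0.436695] = 0.336333
  V(2,0) = exp(-r*dt) * [p*0.000000 + (1-p)*0.000000] = 0.000000
  V(2,1) = exp(-r*dt) * [p*0.000000 + (1-p)*0.121380] = 0.063955
  V(2,2) = exp(-r*dt) * [p*0.121380 + (1-p)*0.336333] = 0.233191
  V(1,0) = exp(-r*dt) * [p*0.000000 + (1-p)*0.063955] = 0.033698
  V(1,1) = exp(-r*dt) * [p*0.063955 + (1-p)*0.233191] = 0.152362
  V(0,0) = exp(-r*dt) * [p*0.033698 + (1-p)*0.152362] = 0.095820

Answer: Price = V(0,0) = 0.0958


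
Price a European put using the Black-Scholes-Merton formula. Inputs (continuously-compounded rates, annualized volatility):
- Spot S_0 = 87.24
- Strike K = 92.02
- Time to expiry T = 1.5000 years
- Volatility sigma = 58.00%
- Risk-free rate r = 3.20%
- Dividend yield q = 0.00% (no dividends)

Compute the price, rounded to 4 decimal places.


Answer: Price = 24.5120

Derivation:
d1 = (ln(S/K) + (r - q + 0.5*sigma^2) * T) / (sigma * sqrt(T)) = 0.34765439
d2 = d1 - sigma * sqrt(T) = -0.36269764
exp(-rT) = 0.95313379; exp(-qT) = 1.00000000
P = K * exp(-rT) * N(-d2) - S_0 * exp(-qT) * N(-d1)
N(-d1) = 0.36404988; N(-d2) = 0.64158462
P = 92.0200 * 0.95313379 * 0.64158462 - 87.2400 * 1.00000000 * 0.36404988 = 24.5120


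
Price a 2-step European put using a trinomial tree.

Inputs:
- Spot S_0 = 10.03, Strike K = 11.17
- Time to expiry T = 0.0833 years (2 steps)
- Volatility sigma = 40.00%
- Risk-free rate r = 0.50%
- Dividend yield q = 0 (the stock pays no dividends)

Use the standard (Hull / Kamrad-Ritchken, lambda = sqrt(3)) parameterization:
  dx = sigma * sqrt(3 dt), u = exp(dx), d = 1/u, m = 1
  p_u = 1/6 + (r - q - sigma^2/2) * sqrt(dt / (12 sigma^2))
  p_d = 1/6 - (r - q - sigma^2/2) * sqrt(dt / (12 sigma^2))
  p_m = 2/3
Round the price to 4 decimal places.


dt = T/N = 0.041650; dx = sigma*sqrt(3*dt) = 0.141393
u = exp(dx) = 1.151877; d = 1/u = 0.868148
p_u = 0.155620, p_m = 0.666667, p_d = 0.177713
Discount per step: exp(-r*dt) = 0.999792
Stock lattice S(k, j) with j the centered position index:
  k=0: S(0,+0) = 10.0300
  k=1: S(1,-1) = 8.7075; S(1,+0) = 10.0300; S(1,+1) = 11.5533
  k=2: S(2,-2) = 7.5594; S(2,-1) = 8.7075; S(2,+0) = 10.0300; S(2,+1) = 11.5533; S(2,+2) = 13.3080
Terminal payoffs V(N, j) = max(K - S_T, 0):
  V(2,-2) = 3.610580; V(2,-1) = 2.462476; V(2,+0) = 1.140000; V(2,+1) = 0.000000; V(2,+2) = 0.000000
Backward induction: V(k, j) = exp(-r*dt) * [p_u * V(k+1, j+1) + p_m * V(k+1, j) + p_d * V(k+1, j-1)]
  V(1,-1) = exp(-r*dt) * [p_u*1.140000 + p_m*2.462476 + p_d*3.610580] = 2.460192
  V(1,+0) = exp(-r*dt) * [p_u*0.000000 + p_m*1.140000 + p_d*2.462476] = 1.197365
  V(1,+1) = exp(-r*dt) * [p_u*0.000000 + p_m*0.000000 + p_d*1.140000] = 0.202551
  V(0,+0) = exp(-r*dt) * [p_u*0.202551 + p_m*1.197365 + p_d*2.460192] = 1.266708

Answer: Price = V(0,0) = 1.2667


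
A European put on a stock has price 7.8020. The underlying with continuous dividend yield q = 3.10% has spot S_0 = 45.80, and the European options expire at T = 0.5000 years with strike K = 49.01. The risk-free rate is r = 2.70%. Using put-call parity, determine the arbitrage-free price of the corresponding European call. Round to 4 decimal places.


Answer: Call price = 4.5448

Derivation:
Put-call parity: C - P = S_0 * exp(-qT) - K * exp(-rT).
S_0 * exp(-qT) = 45.8000 * 0.98461951 = 45.09557341
K * exp(-rT) = 49.0100 * 0.98659072 = 48.35281101
C = P + S*exp(-qT) - K*exp(-rT)
C = 7.8020 + 45.09557341 - 48.35281101 = 4.5448


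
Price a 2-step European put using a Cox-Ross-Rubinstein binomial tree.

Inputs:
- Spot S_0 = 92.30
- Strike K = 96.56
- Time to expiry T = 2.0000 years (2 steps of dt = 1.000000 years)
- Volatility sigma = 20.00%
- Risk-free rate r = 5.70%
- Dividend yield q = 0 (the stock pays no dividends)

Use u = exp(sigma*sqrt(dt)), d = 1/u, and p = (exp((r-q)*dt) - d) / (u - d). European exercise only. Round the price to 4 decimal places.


Answer: Price = V(0,0) = 6.8867

Derivation:
dt = T/N = 1.000000
u = exp(sigma*sqrt(dt)) = 1.221403; d = 1/u = 0.818731
p = (exp((r-q)*dt) - d) / (u - d) = 0.595832
Discount per step: exp(-r*dt) = 0.944594
Stock lattice S(k, i) with i counting down-moves:
  k=0: S(0,0) = 92.3000
  k=1: S(1,0) = 112.7355; S(1,1) = 75.5688
  k=2: S(2,0) = 137.6954; S(2,1) = 92.3000; S(2,2) = 61.8705
Terminal payoffs V(N, i) = max(K - S_T, 0):
  V(2,0) = 0.000000; V(2,1) = 4.260000; V(2,2) = 34.689460
Backward induction: V(k, i) = exp(-r*dt) * [p * V(k+1, i) + (1-p) * V(k+1, i+1)].
  V(1,0) = exp(-r*dt) * [p*0.000000 + (1-p)*4.260000] = 1.626358
  V(1,1) = exp(-r*dt) * [p*4.260000 + (1-p)*34.689460] = 15.641155
  V(0,0) = exp(-r*dt) * [p*1.626358 + (1-p)*15.641155] = 6.886737


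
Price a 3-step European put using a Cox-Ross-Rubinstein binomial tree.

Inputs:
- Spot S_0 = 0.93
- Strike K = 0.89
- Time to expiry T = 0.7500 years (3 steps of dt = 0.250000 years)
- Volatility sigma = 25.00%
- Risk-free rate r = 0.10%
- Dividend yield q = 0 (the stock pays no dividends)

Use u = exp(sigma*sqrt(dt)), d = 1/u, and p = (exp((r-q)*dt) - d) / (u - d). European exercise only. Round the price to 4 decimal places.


Answer: Price = V(0,0) = 0.0648

Derivation:
dt = T/N = 0.250000
u = exp(sigma*sqrt(dt)) = 1.133148; d = 1/u = 0.882497
p = (exp((r-q)*dt) - d) / (u - d) = 0.469788
Discount per step: exp(-r*dt) = 0.999750
Stock lattice S(k, i) with i counting down-moves:
  k=0: S(0,0) = 0.9300
  k=1: S(1,0) = 1.0538; S(1,1) = 0.8207
  k=2: S(2,0) = 1.1941; S(2,1) = 0.9300; S(2,2) = 0.7243
  k=3: S(3,0) = 1.3531; S(3,1) = 1.0538; S(3,2) = 0.8207; S(3,3) = 0.6392
Terminal payoffs V(N, i) = max(K - S_T, 0):
  V(3,0) = 0.000000; V(3,1) = 0.000000; V(3,2) = 0.069278; V(3,3) = 0.250821
Backward induction: V(k, i) = exp(-r*dt) * [p * V(k+1, i) + (1-p) * V(k+1, i+1)].
  V(2,0) = exp(-r*dt) * [p*0.000000 + (1-p)*0.000000] = 0.000000
  V(2,1) = exp(-r*dt) * [p*0.000000 + (1-p)*0.069278] = 0.036723
  V(2,2) = exp(-r*dt) * [p*0.069278 + (1-p)*0.250821] = 0.165493
  V(1,0) = exp(-r*dt) * [p*0.000000 + (1-p)*0.036723] = 0.019466
  V(1,1) = exp(-r*dt) * [p*0.036723 + (1-p)*0.165493] = 0.104972
  V(0,0) = exp(-r*dt) * [p*0.019466 + (1-p)*0.104972] = 0.064786


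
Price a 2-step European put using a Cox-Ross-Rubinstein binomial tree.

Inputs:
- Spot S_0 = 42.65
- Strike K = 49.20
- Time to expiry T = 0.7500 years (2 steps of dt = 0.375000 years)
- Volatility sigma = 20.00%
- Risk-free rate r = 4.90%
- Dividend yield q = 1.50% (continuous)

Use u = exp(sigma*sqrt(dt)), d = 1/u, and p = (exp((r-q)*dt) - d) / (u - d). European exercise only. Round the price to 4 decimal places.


dt = T/N = 0.375000
u = exp(sigma*sqrt(dt)) = 1.130290; d = 1/u = 0.884728
p = (exp((r-q)*dt) - d) / (u - d) = 0.521674
Discount per step: exp(-r*dt) = 0.981793
Stock lattice S(k, i) with i counting down-moves:
  k=0: S(0,0) = 42.6500
  k=1: S(1,0) = 48.2069; S(1,1) = 37.7337
  k=2: S(2,0) = 54.4878; S(2,1) = 42.6500; S(2,2) = 33.3841
Terminal payoffs V(N, i) = max(K - S_T, 0):
  V(2,0) = 0.000000; V(2,1) = 6.550000; V(2,2) = 15.815948
Backward induction: V(k, i) = exp(-r*dt) * [p * V(k+1, i) + (1-p) * V(k+1, i+1)].
  V(1,0) = exp(-r*dt) * [p*0.000000 + (1-p)*6.550000] = 3.075993
  V(1,1) = exp(-r*dt) * [p*6.550000 + (1-p)*15.815948] = 10.782192
  V(0,0) = exp(-r*dt) * [p*3.075993 + (1-p)*10.782192] = 6.638952

Answer: Price = V(0,0) = 6.6390


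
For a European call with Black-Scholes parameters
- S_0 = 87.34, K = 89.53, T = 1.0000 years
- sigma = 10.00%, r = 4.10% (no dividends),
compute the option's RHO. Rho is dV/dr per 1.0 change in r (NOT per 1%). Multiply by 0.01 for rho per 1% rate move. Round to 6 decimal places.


d1 = 0.2123478341; d2 = 0.1123478341
phi(d1) = 0.3900484431; exp(-qT) = 1.0000000000; exp(-rT) = 0.9598291299
N(d2) = 0.5447261921
Rho = K*T*exp(-rT)*N(d2) = 89.5300 * 1.0000 * 0.9598291299 * 0.5447261921 = 46.810229

Answer: Rho = 46.810229


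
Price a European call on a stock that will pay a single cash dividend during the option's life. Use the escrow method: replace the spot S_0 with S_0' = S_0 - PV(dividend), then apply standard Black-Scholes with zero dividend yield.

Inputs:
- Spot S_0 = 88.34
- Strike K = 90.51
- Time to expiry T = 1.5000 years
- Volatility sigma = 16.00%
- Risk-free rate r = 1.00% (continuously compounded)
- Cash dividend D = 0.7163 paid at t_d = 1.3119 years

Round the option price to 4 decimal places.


Answer: Price = 6.1616

Derivation:
PV(D) = D * exp(-r * t_d) = 0.7163 * 0.98696668 = 0.70696423
S_0' = S_0 - PV(D) = 88.3400 - 0.70696423 = 87.63303577
d1 = (ln(S_0'/K) + (r + sigma^2/2)*T) / (sigma*sqrt(T)) = 0.00968419
d2 = d1 - sigma*sqrt(T) = -0.18627499
exp(-rT) = 0.98511194
N(d1) = 0.50386337; N(d2) = 0.42611456
C = S_0' * N(d1) - K * exp(-rT) * N(d2) = 87.63303577 * 0.50386337 - 90.5100 * 0.98511194 * 0.42611456 = 6.1616


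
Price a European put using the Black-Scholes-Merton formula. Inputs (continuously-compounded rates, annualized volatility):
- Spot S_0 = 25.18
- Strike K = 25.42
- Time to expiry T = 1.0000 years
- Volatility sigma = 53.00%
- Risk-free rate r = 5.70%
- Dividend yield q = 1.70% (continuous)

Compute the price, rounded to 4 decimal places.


Answer: Price = 4.7322

Derivation:
d1 = (ln(S/K) + (r - q + 0.5*sigma^2) * T) / (sigma * sqrt(T)) = 0.32257314
d2 = d1 - sigma * sqrt(T) = -0.20742686
exp(-rT) = 0.94459407; exp(-qT) = 0.98314368
P = K * exp(-rT) * N(-d2) - S_0 * exp(-qT) * N(-d1)
N(-d1) = 0.37350927; N(-d2) = 0.58216175
P = 25.4200 * 0.94459407 * 0.58216175 - 25.1800 * 0.98314368 * 0.37350927 = 4.7322


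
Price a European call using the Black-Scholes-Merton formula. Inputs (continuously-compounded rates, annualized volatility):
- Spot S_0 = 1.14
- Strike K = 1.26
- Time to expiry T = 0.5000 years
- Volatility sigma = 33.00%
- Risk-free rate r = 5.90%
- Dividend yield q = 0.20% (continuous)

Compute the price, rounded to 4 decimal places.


d1 = (ln(S/K) + (r - q + 0.5*sigma^2) * T) / (sigma * sqrt(T)) = -0.19009798
d2 = d1 - sigma * sqrt(T) = -0.42344322
exp(-rT) = 0.97093088; exp(-qT) = 0.99900050
C = S_0 * exp(-qT) * N(d1) - K * exp(-rT) * N(d2)
N(d1) = 0.42461618; N(d2) = 0.33598596
C = 1.1400 * 0.99900050 * 0.42461618 - 1.2600 * 0.97093088 * 0.33598596 = 0.0725

Answer: Price = 0.0725


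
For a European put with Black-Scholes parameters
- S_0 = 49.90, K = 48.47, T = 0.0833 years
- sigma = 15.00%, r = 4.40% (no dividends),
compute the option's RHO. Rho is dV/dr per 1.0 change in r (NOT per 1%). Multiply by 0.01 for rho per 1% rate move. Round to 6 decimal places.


Answer: Rho = -0.930399

Derivation:
d1 = 0.7779221124; d2 = 0.7346295034
phi(d1) = 0.2947817757; exp(-qT) = 1.0000000000; exp(-rT) = 0.9963415086
N(-d2) = 0.2312825824
Rho = -K*T*exp(-rT)*N(-d2) = -48.4700 * 0.0833 * 0.9963415086 * 0.2312825824 = -0.930399


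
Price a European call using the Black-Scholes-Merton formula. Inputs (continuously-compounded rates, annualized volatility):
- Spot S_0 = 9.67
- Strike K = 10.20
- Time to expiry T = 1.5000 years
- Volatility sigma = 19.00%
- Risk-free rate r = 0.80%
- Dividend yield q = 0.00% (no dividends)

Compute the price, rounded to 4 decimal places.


Answer: Price = 0.7248

Derivation:
d1 = (ln(S/K) + (r - q + 0.5*sigma^2) * T) / (sigma * sqrt(T)) = -0.06138512
d2 = d1 - sigma * sqrt(T) = -0.29408664
exp(-rT) = 0.98807171; exp(-qT) = 1.00000000
C = S_0 * exp(-qT) * N(d1) - K * exp(-rT) * N(d2)
N(d1) = 0.47552625; N(d2) = 0.38434585
C = 9.6700 * 1.00000000 * 0.47552625 - 10.2000 * 0.98807171 * 0.38434585 = 0.7248


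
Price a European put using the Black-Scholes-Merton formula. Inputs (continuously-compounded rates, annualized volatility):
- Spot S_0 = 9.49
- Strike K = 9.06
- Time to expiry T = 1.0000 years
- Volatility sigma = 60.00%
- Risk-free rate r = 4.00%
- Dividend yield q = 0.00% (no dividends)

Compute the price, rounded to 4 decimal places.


Answer: Price = 1.7743

Derivation:
d1 = (ln(S/K) + (r - q + 0.5*sigma^2) * T) / (sigma * sqrt(T)) = 0.44394915
d2 = d1 - sigma * sqrt(T) = -0.15605085
exp(-rT) = 0.96078944; exp(-qT) = 1.00000000
P = K * exp(-rT) * N(-d2) - S_0 * exp(-qT) * N(-d1)
N(-d1) = 0.32853967; N(-d2) = 0.56200353
P = 9.0600 * 0.96078944 * 0.56200353 - 9.4900 * 1.00000000 * 0.32853967 = 1.7743


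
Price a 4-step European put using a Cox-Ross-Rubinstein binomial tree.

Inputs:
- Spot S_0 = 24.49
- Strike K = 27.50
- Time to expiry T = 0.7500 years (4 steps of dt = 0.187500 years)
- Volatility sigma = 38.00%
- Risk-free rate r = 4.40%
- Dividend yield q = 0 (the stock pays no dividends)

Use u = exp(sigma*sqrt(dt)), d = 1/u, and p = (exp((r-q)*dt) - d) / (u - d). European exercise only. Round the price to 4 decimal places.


dt = T/N = 0.187500
u = exp(sigma*sqrt(dt)) = 1.178856; d = 1/u = 0.848280
p = (exp((r-q)*dt) - d) / (u - d) = 0.484016
Discount per step: exp(-r*dt) = 0.991784
Stock lattice S(k, i) with i counting down-moves:
  k=0: S(0,0) = 24.4900
  k=1: S(1,0) = 28.8702; S(1,1) = 20.7744
  k=2: S(2,0) = 34.0338; S(2,1) = 24.4900; S(2,2) = 17.6225
  k=3: S(3,0) = 40.1210; S(3,1) = 28.8702; S(3,2) = 20.7744; S(3,3) = 14.9488
  k=4: S(4,0) = 47.2969; S(4,1) = 34.0338; S(4,2) = 24.4900; S(4,3) = 17.6225; S(4,4) = 12.6808
Terminal payoffs V(N, i) = max(K - S_T, 0):
  V(4,0) = 0.000000; V(4,1) = 0.000000; V(4,2) = 3.010000; V(4,3) = 9.877523; V(4,4) = 14.819244
Backward induction: V(k, i) = exp(-r*dt) * [p * V(k+1, i) + (1-p) * V(k+1, i+1)].
  V(3,0) = exp(-r*dt) * [p*0.000000 + (1-p)*0.000000] = 0.000000
  V(3,1) = exp(-r*dt) * [p*0.000000 + (1-p)*3.010000] = 1.540351
  V(3,2) = exp(-r*dt) * [p*3.010000 + (1-p)*9.877523] = 6.499688
  V(3,3) = exp(-r*dt) * [p*9.877523 + (1-p)*14.819244] = 12.325268
  V(2,0) = exp(-r*dt) * [p*0.000000 + (1-p)*1.540351] = 0.788267
  V(2,1) = exp(-r*dt) * [p*1.540351 + (1-p)*6.499688] = 4.065610
  V(2,2) = exp(-r*dt) * [p*6.499688 + (1-p)*12.325268] = 9.427495
  V(1,0) = exp(-r*dt) * [p*0.788267 + (1-p)*4.065610] = 2.458953
  V(1,1) = exp(-r*dt) * [p*4.065610 + (1-p)*9.427495] = 6.776123
  V(0,0) = exp(-r*dt) * [p*2.458953 + (1-p)*6.776123] = 4.648039

Answer: Price = V(0,0) = 4.6480


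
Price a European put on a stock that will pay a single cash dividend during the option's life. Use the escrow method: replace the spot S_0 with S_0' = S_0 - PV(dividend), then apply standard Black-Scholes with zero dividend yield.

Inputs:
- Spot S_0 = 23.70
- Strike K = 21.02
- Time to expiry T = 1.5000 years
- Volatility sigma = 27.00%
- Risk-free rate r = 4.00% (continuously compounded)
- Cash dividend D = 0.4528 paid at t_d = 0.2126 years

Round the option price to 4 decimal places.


PV(D) = D * exp(-r * t_d) = 0.4528 * 0.99153206 = 0.44896572
S_0' = S_0 - PV(D) = 23.7000 - 0.44896572 = 23.25103428
d1 = (ln(S_0'/K) + (r + sigma^2/2)*T) / (sigma*sqrt(T)) = 0.65183720
d2 = d1 - sigma*sqrt(T) = 0.32115608
exp(-rT) = 0.94176453
N(-d1) = 0.25725310; N(-d2) = 0.37404606
P = K * exp(-rT) * N(-d2) - S_0' * N(-d1) = 21.0200 * 0.94176453 * 0.37404606 - 23.25103428 * 0.25725310 = 1.4232

Answer: Price = 1.4232


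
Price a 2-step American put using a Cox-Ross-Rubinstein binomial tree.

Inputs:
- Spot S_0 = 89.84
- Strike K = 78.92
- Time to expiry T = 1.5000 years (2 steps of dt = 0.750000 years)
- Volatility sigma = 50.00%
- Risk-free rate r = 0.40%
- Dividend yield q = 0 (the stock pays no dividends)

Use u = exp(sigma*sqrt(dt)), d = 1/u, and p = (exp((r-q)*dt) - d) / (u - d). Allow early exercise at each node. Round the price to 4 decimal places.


Answer: Price = V(0,0) = 14.8776

Derivation:
dt = T/N = 0.750000
u = exp(sigma*sqrt(dt)) = 1.541896; d = 1/u = 0.648552
p = (exp((r-q)*dt) - d) / (u - d) = 0.396770
Discount per step: exp(-r*dt) = 0.997004
Stock lattice S(k, i) with i counting down-moves:
  k=0: S(0,0) = 89.8400
  k=1: S(1,0) = 138.5239; S(1,1) = 58.2659
  k=2: S(2,0) = 213.5894; S(2,1) = 89.8400; S(2,2) = 37.7885
Terminal payoffs V(N, i) = max(K - S_T, 0):
  V(2,0) = 0.000000; V(2,1) = 0.000000; V(2,2) = 41.131497
Backward induction: V(k, i) = exp(-r*dt) * [p * V(k+1, i) + (1-p) * V(k+1, i+1)]; then take max(V_cont, immediate exercise) for American.
  V(1,0) = exp(-r*dt) * [p*0.000000 + (1-p)*0.000000] = 0.000000; exercise = 0.000000; V(1,0) = max -> 0.000000
  V(1,1) = exp(-r*dt) * [p*0.000000 + (1-p)*41.131497] = 24.737414; exercise = 20.654066; V(1,1) = max -> 24.737414
  V(0,0) = exp(-r*dt) * [p*0.000000 + (1-p)*24.737414] = 14.877641; exercise = 0.000000; V(0,0) = max -> 14.877641


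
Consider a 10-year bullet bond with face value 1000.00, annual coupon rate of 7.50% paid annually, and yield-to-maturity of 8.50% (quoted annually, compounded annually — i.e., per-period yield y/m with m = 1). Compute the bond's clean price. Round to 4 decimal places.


Coupon per period c = face * coupon_rate / m = 75.000000
Periods per year m = 1; per-period yield y/m = 0.085000
Number of cashflows N = 10
Cashflows (t years, CF_t, discount factor 1/(1+y/m)^(m*t), PV):
  t = 1.0000: CF_t = 75.000000, DF = 0.921659, PV = 69.124424
  t = 2.0000: CF_t = 75.000000, DF = 0.849455, PV = 63.709147
  t = 3.0000: CF_t = 75.000000, DF = 0.782908, PV = 58.718107
  t = 4.0000: CF_t = 75.000000, DF = 0.721574, PV = 54.118071
  t = 5.0000: CF_t = 75.000000, DF = 0.665045, PV = 49.878407
  t = 6.0000: CF_t = 75.000000, DF = 0.612945, PV = 45.970882
  t = 7.0000: CF_t = 75.000000, DF = 0.564926, PV = 42.369476
  t = 8.0000: CF_t = 75.000000, DF = 0.520669, PV = 39.050209
  t = 9.0000: CF_t = 75.000000, DF = 0.479880, PV = 35.990976
  t = 10.0000: CF_t = 1075.000000, DF = 0.442285, PV = 475.456821
Price P = sum_t PV_t = 934.386519

Answer: Price = 934.3865


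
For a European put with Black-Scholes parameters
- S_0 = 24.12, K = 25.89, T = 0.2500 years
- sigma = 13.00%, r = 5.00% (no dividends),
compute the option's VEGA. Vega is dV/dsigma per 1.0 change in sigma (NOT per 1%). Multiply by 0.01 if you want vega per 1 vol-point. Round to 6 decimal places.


d1 = -0.8646603370; d2 = -0.9296603370
phi(d1) = 0.2745128292; exp(-qT) = 1.0000000000; exp(-rT) = 0.9875778005
Vega = S * exp(-qT) * phi(d1) * sqrt(T) = 24.1200 * 1.0000000000 * 0.2745128292 * 0.5000000000 = 3.310625

Answer: Vega = 3.310625


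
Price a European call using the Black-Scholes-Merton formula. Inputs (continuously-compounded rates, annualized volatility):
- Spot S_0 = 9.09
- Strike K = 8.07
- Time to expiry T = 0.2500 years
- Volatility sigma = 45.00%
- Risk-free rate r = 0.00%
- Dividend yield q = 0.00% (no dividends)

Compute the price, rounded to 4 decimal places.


d1 = (ln(S/K) + (r - q + 0.5*sigma^2) * T) / (sigma * sqrt(T)) = 0.64148412
d2 = d1 - sigma * sqrt(T) = 0.41648412
exp(-rT) = 1.00000000; exp(-qT) = 1.00000000
C = S_0 * exp(-qT) * N(d1) - K * exp(-rT) * N(d2)
N(d1) = 0.73939590; N(d2) = 0.66147211
C = 9.0900 * 1.00000000 * 0.73939590 - 8.0700 * 1.00000000 * 0.66147211 = 1.3830

Answer: Price = 1.3830


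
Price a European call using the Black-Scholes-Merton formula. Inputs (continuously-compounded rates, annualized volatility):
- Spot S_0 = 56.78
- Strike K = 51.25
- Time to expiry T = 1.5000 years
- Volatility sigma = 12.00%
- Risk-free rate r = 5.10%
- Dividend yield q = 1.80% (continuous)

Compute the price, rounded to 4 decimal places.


d1 = (ln(S/K) + (r - q + 0.5*sigma^2) * T) / (sigma * sqrt(T)) = 1.10749959
d2 = d1 - sigma * sqrt(T) = 0.96053020
exp(-rT) = 0.92635291; exp(-qT) = 0.97336124
C = S_0 * exp(-qT) * N(d1) - K * exp(-rT) * N(d2)
N(d1) = 0.86596101; N(d2) = 0.83160578
C = 56.7800 * 0.97336124 * 0.86596101 - 51.2500 * 0.92635291 * 0.83160578 = 8.3785

Answer: Price = 8.3785


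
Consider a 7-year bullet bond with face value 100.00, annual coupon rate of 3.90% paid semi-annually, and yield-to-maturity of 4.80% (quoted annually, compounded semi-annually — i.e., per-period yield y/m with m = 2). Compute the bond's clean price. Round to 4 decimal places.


Answer: Price = 94.7025

Derivation:
Coupon per period c = face * coupon_rate / m = 1.950000
Periods per year m = 2; per-period yield y/m = 0.024000
Number of cashflows N = 14
Cashflows (t years, CF_t, discount factor 1/(1+y/m)^(m*t), PV):
  t = 0.5000: CF_t = 1.950000, DF = 0.976562, PV = 1.904297
  t = 1.0000: CF_t = 1.950000, DF = 0.953674, PV = 1.859665
  t = 1.5000: CF_t = 1.950000, DF = 0.931323, PV = 1.816079
  t = 2.0000: CF_t = 1.950000, DF = 0.909495, PV = 1.773515
  t = 2.5000: CF_t = 1.950000, DF = 0.888178, PV = 1.731948
  t = 3.0000: CF_t = 1.950000, DF = 0.867362, PV = 1.691355
  t = 3.5000: CF_t = 1.950000, DF = 0.847033, PV = 1.651714
  t = 4.0000: CF_t = 1.950000, DF = 0.827181, PV = 1.613002
  t = 4.5000: CF_t = 1.950000, DF = 0.807794, PV = 1.575197
  t = 5.0000: CF_t = 1.950000, DF = 0.788861, PV = 1.538279
  t = 5.5000: CF_t = 1.950000, DF = 0.770372, PV = 1.502225
  t = 6.0000: CF_t = 1.950000, DF = 0.752316, PV = 1.467017
  t = 6.5000: CF_t = 1.950000, DF = 0.734684, PV = 1.432634
  t = 7.0000: CF_t = 101.950000, DF = 0.717465, PV = 73.145538
Price P = sum_t PV_t = 94.702465


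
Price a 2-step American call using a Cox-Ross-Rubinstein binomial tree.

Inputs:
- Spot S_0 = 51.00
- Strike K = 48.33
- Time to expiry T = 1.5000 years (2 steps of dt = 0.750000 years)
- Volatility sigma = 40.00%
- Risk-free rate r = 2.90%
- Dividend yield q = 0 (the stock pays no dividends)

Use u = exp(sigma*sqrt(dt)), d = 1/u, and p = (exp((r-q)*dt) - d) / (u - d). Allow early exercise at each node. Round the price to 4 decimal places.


dt = T/N = 0.750000
u = exp(sigma*sqrt(dt)) = 1.413982; d = 1/u = 0.707222
p = (exp((r-q)*dt) - d) / (u - d) = 0.445365
Discount per step: exp(-r*dt) = 0.978485
Stock lattice S(k, i) with i counting down-moves:
  k=0: S(0,0) = 51.0000
  k=1: S(1,0) = 72.1131; S(1,1) = 36.0683
  k=2: S(2,0) = 101.9667; S(2,1) = 51.0000; S(2,2) = 25.5083
Terminal payoffs V(N, i) = max(S_T - K, 0):
  V(2,0) = 53.636666; V(2,1) = 2.670000; V(2,2) = 0.000000
Backward induction: V(k, i) = exp(-r*dt) * [p * V(k+1, i) + (1-p) * V(k+1, i+1)]; then take max(V_cont, immediate exercise) for American.
  V(1,0) = exp(-r*dt) * [p*53.636666 + (1-p)*2.670000] = 24.822934; exercise = 23.783105; V(1,0) = max -> 24.822934
  V(1,1) = exp(-r*dt) * [p*2.670000 + (1-p)*0.000000] = 1.163539; exercise = 0.000000; V(1,1) = max -> 1.163539
  V(0,0) = exp(-r*dt) * [p*24.822934 + (1-p)*1.163539] = 11.448855; exercise = 2.670000; V(0,0) = max -> 11.448855

Answer: Price = V(0,0) = 11.4489


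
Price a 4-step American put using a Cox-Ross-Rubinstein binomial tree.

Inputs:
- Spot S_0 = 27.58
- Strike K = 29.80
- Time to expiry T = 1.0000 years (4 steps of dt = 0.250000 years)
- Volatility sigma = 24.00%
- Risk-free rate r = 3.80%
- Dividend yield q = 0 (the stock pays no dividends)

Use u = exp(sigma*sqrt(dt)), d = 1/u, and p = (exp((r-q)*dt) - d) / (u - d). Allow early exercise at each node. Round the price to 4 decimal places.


dt = T/N = 0.250000
u = exp(sigma*sqrt(dt)) = 1.127497; d = 1/u = 0.886920
p = (exp((r-q)*dt) - d) / (u - d) = 0.509713
Discount per step: exp(-r*dt) = 0.990545
Stock lattice S(k, i) with i counting down-moves:
  k=0: S(0,0) = 27.5800
  k=1: S(1,0) = 31.0964; S(1,1) = 24.4613
  k=2: S(2,0) = 35.0611; S(2,1) = 27.5800; S(2,2) = 21.6952
  k=3: S(3,0) = 39.5312; S(3,1) = 31.0964; S(3,2) = 24.4613; S(3,3) = 19.2419
  k=4: S(4,0) = 44.5713; S(4,1) = 35.0611; S(4,2) = 27.5800; S(4,3) = 21.6952; S(4,4) = 17.0660
Terminal payoffs V(N, i) = max(K - S_T, 0):
  V(4,0) = 0.000000; V(4,1) = 0.000000; V(4,2) = 2.220000; V(4,3) = 8.104804; V(4,4) = 12.733954
Backward induction: V(k, i) = exp(-r*dt) * [p * V(k+1, i) + (1-p) * V(k+1, i+1)]; then take max(V_cont, immediate exercise) for American.
  V(3,0) = exp(-r*dt) * [p*0.000000 + (1-p)*0.000000] = 0.000000; exercise = 0.000000; V(3,0) = max -> 0.000000
  V(3,1) = exp(-r*dt) * [p*0.000000 + (1-p)*2.220000] = 1.078147; exercise = 0.000000; V(3,1) = max -> 1.078147
  V(3,2) = exp(-r*dt) * [p*2.220000 + (1-p)*8.104804] = 5.056975; exercise = 5.338734; V(3,2) = max -> 5.338734
  V(3,3) = exp(-r*dt) * [p*8.104804 + (1-p)*12.733954] = 10.276327; exercise = 10.558087; V(3,3) = max -> 10.558087
  V(2,0) = exp(-r*dt) * [p*0.000000 + (1-p)*1.078147] = 0.523604; exercise = 0.000000; V(2,0) = max -> 0.523604
  V(2,1) = exp(-r*dt) * [p*1.078147 + (1-p)*5.338734] = 3.137115; exercise = 2.220000; V(2,1) = max -> 3.137115
  V(2,2) = exp(-r*dt) * [p*5.338734 + (1-p)*10.558087] = 7.823044; exercise = 8.104804; V(2,2) = max -> 8.104804
  V(1,0) = exp(-r*dt) * [p*0.523604 + (1-p)*3.137115] = 1.787909; exercise = 0.000000; V(1,0) = max -> 1.787909
  V(1,1) = exp(-r*dt) * [p*3.137115 + (1-p)*8.104804] = 5.520020; exercise = 5.338734; V(1,1) = max -> 5.520020
  V(0,0) = exp(-r*dt) * [p*1.787909 + (1-p)*5.520020] = 3.583510; exercise = 2.220000; V(0,0) = max -> 3.583510

Answer: Price = V(0,0) = 3.5835


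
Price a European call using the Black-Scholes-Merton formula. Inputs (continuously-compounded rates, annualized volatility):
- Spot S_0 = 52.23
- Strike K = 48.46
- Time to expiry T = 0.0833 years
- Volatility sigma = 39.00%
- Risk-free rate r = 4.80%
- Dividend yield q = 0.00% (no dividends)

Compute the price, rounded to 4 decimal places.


d1 = (ln(S/K) + (r - q + 0.5*sigma^2) * T) / (sigma * sqrt(T)) = 0.75738361
d2 = d1 - sigma * sqrt(T) = 0.64482282
exp(-rT) = 0.99600958; exp(-qT) = 1.00000000
C = S_0 * exp(-qT) * N(d1) - K * exp(-rT) * N(d2)
N(d1) = 0.77558996; N(d2) = 0.74047899
C = 52.2300 * 1.00000000 * 0.77558996 - 48.4600 * 0.99600958 * 0.74047899 = 4.7686

Answer: Price = 4.7686


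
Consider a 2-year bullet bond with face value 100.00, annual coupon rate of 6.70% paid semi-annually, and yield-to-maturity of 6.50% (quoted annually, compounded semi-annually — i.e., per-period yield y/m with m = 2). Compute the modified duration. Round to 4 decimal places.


Coupon per period c = face * coupon_rate / m = 3.350000
Periods per year m = 2; per-period yield y/m = 0.032500
Number of cashflows N = 4
Cashflows (t years, CF_t, discount factor 1/(1+y/m)^(m*t), PV):
  t = 0.5000: CF_t = 3.350000, DF = 0.968523, PV = 3.244552
  t = 1.0000: CF_t = 3.350000, DF = 0.938037, PV = 3.142423
  t = 1.5000: CF_t = 3.350000, DF = 0.908510, PV = 3.043509
  t = 2.0000: CF_t = 103.350000, DF = 0.879913, PV = 90.939014
Price P = sum_t PV_t = 100.369498
First compute Macaulay numerator sum_t t * PV_t:
  t * PV_t at t = 0.5000: 1.622276
  t * PV_t at t = 1.0000: 3.142423
  t * PV_t at t = 1.5000: 4.565264
  t * PV_t at t = 2.0000: 181.878027
Macaulay duration D = 191.207991 / 100.369498 = 1.905041
Modified duration = D / (1 + y/m) = 1.905041 / (1 + 0.032500) = 1.845076

Answer: Modified duration = 1.8451


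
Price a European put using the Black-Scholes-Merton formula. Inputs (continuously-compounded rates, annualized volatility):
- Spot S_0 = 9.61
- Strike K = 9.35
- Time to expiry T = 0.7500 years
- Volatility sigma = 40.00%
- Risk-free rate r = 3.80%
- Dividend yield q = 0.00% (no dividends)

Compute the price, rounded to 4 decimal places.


d1 = (ln(S/K) + (r - q + 0.5*sigma^2) * T) / (sigma * sqrt(T)) = 0.33465496
d2 = d1 - sigma * sqrt(T) = -0.01175520
exp(-rT) = 0.97190229; exp(-qT) = 1.00000000
P = K * exp(-rT) * N(-d2) - S_0 * exp(-qT) * N(-d1)
N(-d1) = 0.36894269; N(-d2) = 0.50468954
P = 9.3500 * 0.97190229 * 0.50468954 - 9.6100 * 1.00000000 * 0.36894269 = 1.0407

Answer: Price = 1.0407


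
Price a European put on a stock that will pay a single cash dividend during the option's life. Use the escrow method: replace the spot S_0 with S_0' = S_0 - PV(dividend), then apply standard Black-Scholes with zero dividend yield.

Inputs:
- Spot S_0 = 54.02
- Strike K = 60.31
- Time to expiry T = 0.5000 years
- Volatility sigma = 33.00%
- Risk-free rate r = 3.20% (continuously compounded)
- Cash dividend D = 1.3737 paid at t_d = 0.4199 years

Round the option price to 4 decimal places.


Answer: Price = 9.2104

Derivation:
PV(D) = D * exp(-r * t_d) = 1.3737 * 0.98665307 = 1.35536532
S_0' = S_0 - PV(D) = 54.0200 - 1.35536532 = 52.66463468
d1 = (ln(S_0'/K) + (r + sigma^2/2)*T) / (sigma*sqrt(T)) = -0.39567452
d2 = d1 - sigma*sqrt(T) = -0.62901976
exp(-rT) = 0.98412732
N(-d1) = 0.65382742; N(-d2) = 0.73533194
P = K * exp(-rT) * N(-d2) - S_0' * N(-d1) = 60.3100 * 0.98412732 * 0.73533194 - 52.66463468 * 0.65382742 = 9.2104


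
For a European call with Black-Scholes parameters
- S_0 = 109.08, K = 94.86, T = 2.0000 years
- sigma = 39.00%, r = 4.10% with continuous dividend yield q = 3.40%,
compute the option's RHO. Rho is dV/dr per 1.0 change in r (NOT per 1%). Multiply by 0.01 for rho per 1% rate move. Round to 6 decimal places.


d1 = 0.5544069585; d2 = 0.0028636692
phi(d1) = 0.3421103028; exp(-qT) = 0.9342604736; exp(-rT) = 0.9212719587
N(d2) = 0.5011424372
Rho = K*T*exp(-rT)*N(d2) = 94.8600 * 2.0000 * 0.9212719587 * 0.5011424372 = 87.591537

Answer: Rho = 87.591537


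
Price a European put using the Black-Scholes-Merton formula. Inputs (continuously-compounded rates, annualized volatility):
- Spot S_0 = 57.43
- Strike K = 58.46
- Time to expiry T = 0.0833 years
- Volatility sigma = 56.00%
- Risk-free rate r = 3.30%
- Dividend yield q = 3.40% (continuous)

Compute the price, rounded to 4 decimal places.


d1 = (ln(S/K) + (r - q + 0.5*sigma^2) * T) / (sigma * sqrt(T)) = -0.02968466
d2 = d1 - sigma * sqrt(T) = -0.19131040
exp(-rT) = 0.99725487; exp(-qT) = 0.99717181
P = K * exp(-rT) * N(-d2) - S_0 * exp(-qT) * N(-d1)
N(-d1) = 0.51184073; N(-d2) = 0.57585879
P = 58.4600 * 0.99725487 * 0.57585879 - 57.4300 * 0.99717181 * 0.51184073 = 4.2604

Answer: Price = 4.2604


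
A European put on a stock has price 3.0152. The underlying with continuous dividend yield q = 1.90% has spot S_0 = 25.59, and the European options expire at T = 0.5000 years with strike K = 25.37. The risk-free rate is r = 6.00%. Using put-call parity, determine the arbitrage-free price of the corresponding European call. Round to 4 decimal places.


Answer: Call price = 3.7430

Derivation:
Put-call parity: C - P = S_0 * exp(-qT) - K * exp(-rT).
S_0 * exp(-qT) = 25.5900 * 0.99054498 = 25.34804610
K * exp(-rT) = 25.3700 * 0.97044553 = 24.62020319
C = P + S*exp(-qT) - K*exp(-rT)
C = 3.0152 + 25.34804610 - 24.62020319 = 3.7430


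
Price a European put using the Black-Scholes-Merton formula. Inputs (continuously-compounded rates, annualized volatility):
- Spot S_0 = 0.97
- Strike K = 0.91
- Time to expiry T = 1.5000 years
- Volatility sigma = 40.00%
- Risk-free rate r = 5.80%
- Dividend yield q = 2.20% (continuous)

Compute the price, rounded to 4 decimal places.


d1 = (ln(S/K) + (r - q + 0.5*sigma^2) * T) / (sigma * sqrt(T)) = 0.48551228
d2 = d1 - sigma * sqrt(T) = -0.00438566
exp(-rT) = 0.91667710; exp(-qT) = 0.96753856
P = K * exp(-rT) * N(-d2) - S_0 * exp(-qT) * N(-d1)
N(-d1) = 0.31365650; N(-d2) = 0.50174962
P = 0.9100 * 0.91667710 * 0.50174962 - 0.9700 * 0.96753856 * 0.31365650 = 0.1242

Answer: Price = 0.1242


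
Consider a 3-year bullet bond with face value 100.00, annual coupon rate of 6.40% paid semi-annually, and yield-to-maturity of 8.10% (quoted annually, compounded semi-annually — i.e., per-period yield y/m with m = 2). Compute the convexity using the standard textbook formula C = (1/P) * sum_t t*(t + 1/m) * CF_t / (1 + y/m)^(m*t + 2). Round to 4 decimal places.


Coupon per period c = face * coupon_rate / m = 3.200000
Periods per year m = 2; per-period yield y/m = 0.040500
Number of cashflows N = 6
Cashflows (t years, CF_t, discount factor 1/(1+y/m)^(m*t), PV):
  t = 0.5000: CF_t = 3.200000, DF = 0.961076, PV = 3.075444
  t = 1.0000: CF_t = 3.200000, DF = 0.923668, PV = 2.955737
  t = 1.5000: CF_t = 3.200000, DF = 0.887715, PV = 2.840689
  t = 2.0000: CF_t = 3.200000, DF = 0.853162, PV = 2.730119
  t = 2.5000: CF_t = 3.200000, DF = 0.819954, PV = 2.623853
  t = 3.0000: CF_t = 103.200000, DF = 0.788039, PV = 81.325584
Price P = sum_t PV_t = 95.551427
Convexity numerator sum_t t*(t + 1/m) * CF_t / (1+y/m)^(m*t + 2):
  t = 0.5000: term = 1.420345
  t = 1.0000: term = 4.095179
  t = 1.5000: term = 7.871560
  t = 2.0000: term = 12.608618
  t = 2.5000: term = 18.176767
  t = 3.0000: term = 788.737192
Convexity = (1/P) * sum = 832.909661 / 95.551427 = 8.716873

Answer: Convexity = 8.7169
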